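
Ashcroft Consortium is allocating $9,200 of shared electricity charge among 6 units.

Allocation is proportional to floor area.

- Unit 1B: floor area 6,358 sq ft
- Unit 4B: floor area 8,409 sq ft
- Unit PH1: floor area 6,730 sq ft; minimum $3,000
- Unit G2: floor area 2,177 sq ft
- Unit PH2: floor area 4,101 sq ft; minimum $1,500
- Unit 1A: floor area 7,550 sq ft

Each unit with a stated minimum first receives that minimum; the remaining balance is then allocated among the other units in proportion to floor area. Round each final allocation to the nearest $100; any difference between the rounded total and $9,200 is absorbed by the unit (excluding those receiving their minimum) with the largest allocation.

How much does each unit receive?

Guaranteed amounts: Unit PH1 $3,000; Unit PH2 $1,500. Residual $4,700.
Residual split over remaining floor area 24,494: Unit 1B 1,220.00 → $1,200; Unit 4B 1,613.55 → $1,600; Unit G2 417.73 → $400; Unit 1A 1,448.72 → $1,400.
Rounding difference +$100 applied to Unit 4B → $1,700.

Unit 1B: $1,200 | Unit 4B: $1,700 | Unit PH1: $3,000 | Unit G2: $400 | Unit PH2: $1,500 | Unit 1A: $1,400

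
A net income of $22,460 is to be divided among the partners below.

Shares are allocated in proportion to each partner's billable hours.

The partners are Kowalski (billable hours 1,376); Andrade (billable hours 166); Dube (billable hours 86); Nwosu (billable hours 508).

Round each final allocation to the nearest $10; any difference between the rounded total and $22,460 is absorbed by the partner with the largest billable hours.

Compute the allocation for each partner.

Kowalski: $14,470 | Andrade: $1,750 | Dube: $900 | Nwosu: $5,340

Billable hours total: 1,376 + 166 + 86 + 508 = 2,136.
Unrounded shares: Kowalski 14,468.61; Andrade 1,745.49; Dube 904.29; Nwosu 5,341.61.
Rounded to nearest $10: Kowalski $14,470; Andrade $1,750; Dube $900; Nwosu $5,340. Sum = $22,460.
No rounding difference to absorb.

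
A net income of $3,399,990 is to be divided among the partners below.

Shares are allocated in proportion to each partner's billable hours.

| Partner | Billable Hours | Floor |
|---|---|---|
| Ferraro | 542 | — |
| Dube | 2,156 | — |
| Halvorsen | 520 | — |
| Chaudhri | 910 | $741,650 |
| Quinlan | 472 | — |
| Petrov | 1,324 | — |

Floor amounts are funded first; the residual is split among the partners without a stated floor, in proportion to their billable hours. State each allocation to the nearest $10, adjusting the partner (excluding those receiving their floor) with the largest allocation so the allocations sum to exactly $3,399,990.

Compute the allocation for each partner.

Guaranteed amounts: Chaudhri $741,650. Remaining pool $2,658,340.
Remaining pool split over remaining billable hours 5,014: Ferraro 287,359.45 → $287,360; Dube 1,143,075.60 → $1,143,080; Halvorsen 275,695.41 → $275,700; Quinlan 250,246.61 → $250,250; Petrov 701,962.94 → $701,960.
Rounding difference −$10 applied to Dube → $1,143,070.

Ferraro: $287,360 · Dube: $1,143,070 · Halvorsen: $275,700 · Chaudhri: $741,650 · Quinlan: $250,250 · Petrov: $701,960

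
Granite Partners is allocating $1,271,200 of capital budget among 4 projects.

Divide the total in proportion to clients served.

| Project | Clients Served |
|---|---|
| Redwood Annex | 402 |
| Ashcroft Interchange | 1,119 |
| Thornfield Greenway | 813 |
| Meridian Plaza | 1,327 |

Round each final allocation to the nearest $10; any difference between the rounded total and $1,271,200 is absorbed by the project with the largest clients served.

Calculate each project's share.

Redwood Annex: $139,590; Ashcroft Interchange: $388,550; Thornfield Greenway: $282,300; Meridian Plaza: $460,760

Total clients served = 3,661.
Proportional shares: Redwood Annex 402/3,661 × $1,271,200 = 139,585.47; Ashcroft Interchange 1,119/3,661 × $1,271,200 = 388,547.61; Thornfield Greenway 813/3,661 × $1,271,200 = 282,295.98; Meridian Plaza 1,327/3,661 × $1,271,200 = 460,770.94.
Rounded to nearest $10: Redwood Annex $139,590; Ashcroft Interchange $388,550; Thornfield Greenway $282,300; Meridian Plaza $460,770. Sum = $1,271,210.
Difference $1,271,200 − $1,271,210 = −$10 applied to largest clients served (Meridian Plaza): Meridian Plaza becomes $460,760.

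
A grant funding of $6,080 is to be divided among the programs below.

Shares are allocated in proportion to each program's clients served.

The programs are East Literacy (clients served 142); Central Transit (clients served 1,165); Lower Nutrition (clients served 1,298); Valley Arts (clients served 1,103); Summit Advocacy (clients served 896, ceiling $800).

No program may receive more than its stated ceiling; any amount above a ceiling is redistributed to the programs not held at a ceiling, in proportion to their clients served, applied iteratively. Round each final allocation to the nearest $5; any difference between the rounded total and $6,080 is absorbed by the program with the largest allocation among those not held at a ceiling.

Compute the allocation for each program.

East Literacy: $200 · Central Transit: $1,660 · Lower Nutrition: $1,850 · Valley Arts: $1,570 · Summit Advocacy: $800

Total clients served = 4,604.
Pro-rata shares before constraints: East Literacy 187.52; Central Transit 1,538.49; Lower Nutrition 1,714.13; Valley Arts 1,456.61; Summit Advocacy 1,183.25.
Held at cap: Summit Advocacy ($800); remaining pool $5,280 reallocated over remaining clients served 3,708.
Shares after redistribution: East Literacy 202.20 → $200; Central Transit 1,658.90 → $1,660; Lower Nutrition 1,848.28 → $1,850; Valley Arts 1,570.61 → $1,570.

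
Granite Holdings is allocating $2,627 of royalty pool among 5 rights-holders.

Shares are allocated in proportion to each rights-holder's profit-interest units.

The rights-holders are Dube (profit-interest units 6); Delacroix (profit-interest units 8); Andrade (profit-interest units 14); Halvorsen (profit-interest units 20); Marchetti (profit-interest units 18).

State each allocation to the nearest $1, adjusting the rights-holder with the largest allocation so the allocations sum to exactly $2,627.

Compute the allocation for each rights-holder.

Dube: $239 | Delacroix: $318 | Andrade: $557 | Halvorsen: $797 | Marchetti: $716

Total profit-interest units = 66.
Unrounded shares: Dube 6/66 × $2,627 = 238.82; Delacroix 8/66 × $2,627 = 318.42; Andrade 14/66 × $2,627 = 557.24; Halvorsen 20/66 × $2,627 = 796.06; Marchetti 18/66 × $2,627 = 716.45.
Rounded to nearest $1: Dube $239; Delacroix $318; Andrade $557; Halvorsen $796; Marchetti $716. Sum = $2,626.
Difference $2,627 − $2,626 = +$1 applied to largest allocation (Halvorsen): Halvorsen becomes $797.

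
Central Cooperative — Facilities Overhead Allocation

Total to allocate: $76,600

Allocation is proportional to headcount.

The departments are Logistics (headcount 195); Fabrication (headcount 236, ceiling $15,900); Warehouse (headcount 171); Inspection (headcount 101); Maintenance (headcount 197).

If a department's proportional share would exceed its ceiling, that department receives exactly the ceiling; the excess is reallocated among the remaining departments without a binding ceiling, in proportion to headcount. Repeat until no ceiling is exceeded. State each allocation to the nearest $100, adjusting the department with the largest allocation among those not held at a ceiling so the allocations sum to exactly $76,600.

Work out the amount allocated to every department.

Total headcount = 900.
Pro-rata shares before constraints: Logistics 16,596.67; Fabrication 20,086.22; Warehouse 14,554.00; Inspection 8,596.22; Maintenance 16,766.89.
Capped: Fabrication ($15,900); balance $60,700 reallocated over remaining headcount 664.
Remaining shares: Logistics 17,826.05 → $17,800; Warehouse 15,632.08 → $15,600; Inspection 9,232.98 → $9,200; Maintenance 18,008.89 → $18,000.
Rounding difference +$100 applied to Maintenance → $18,100.

Logistics: $17,800 · Fabrication: $15,900 · Warehouse: $15,600 · Inspection: $9,200 · Maintenance: $18,100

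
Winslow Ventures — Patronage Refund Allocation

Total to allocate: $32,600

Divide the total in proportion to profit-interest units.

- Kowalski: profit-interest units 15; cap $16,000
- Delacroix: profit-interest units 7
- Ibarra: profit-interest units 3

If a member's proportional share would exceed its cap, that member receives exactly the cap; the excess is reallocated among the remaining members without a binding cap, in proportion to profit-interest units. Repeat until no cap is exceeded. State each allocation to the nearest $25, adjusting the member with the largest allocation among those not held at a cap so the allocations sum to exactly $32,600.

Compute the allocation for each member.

Kowalski: $16,000 | Delacroix: $11,625 | Ibarra: $4,975

Total profit-interest units = 25.
Pro-rata shares before constraints: Kowalski 19,560.00; Delacroix 9,128.00; Ibarra 3,912.00.
Cap binds for Kowalski ($16,000); residual $16,600 reallocated over remaining profit-interest units 10.
Remaining shares: Delacroix 11,620.00 → $11,625; Ibarra 4,980.00 → $4,975.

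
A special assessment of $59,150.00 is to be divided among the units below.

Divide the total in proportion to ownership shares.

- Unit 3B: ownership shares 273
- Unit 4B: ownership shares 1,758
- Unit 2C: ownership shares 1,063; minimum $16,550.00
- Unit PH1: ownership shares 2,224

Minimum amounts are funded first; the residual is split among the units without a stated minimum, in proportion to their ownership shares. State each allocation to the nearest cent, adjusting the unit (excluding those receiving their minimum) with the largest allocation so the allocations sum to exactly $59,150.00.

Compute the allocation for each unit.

Unit 3B: $2,733.21 | Unit 4B: $17,600.66 | Unit 2C: $16,550.00 | Unit PH1: $22,266.13

Fund the minimums — Unit 2C $16,550.00. Remaining pool $42,600.00.
Remaining pool split over remaining ownership shares 4,255: Unit 3B 2,733.2080 → $2,733.21; Unit 4B 17,600.6580 → $17,600.66; Unit PH1 22,266.1340 → $22,266.13.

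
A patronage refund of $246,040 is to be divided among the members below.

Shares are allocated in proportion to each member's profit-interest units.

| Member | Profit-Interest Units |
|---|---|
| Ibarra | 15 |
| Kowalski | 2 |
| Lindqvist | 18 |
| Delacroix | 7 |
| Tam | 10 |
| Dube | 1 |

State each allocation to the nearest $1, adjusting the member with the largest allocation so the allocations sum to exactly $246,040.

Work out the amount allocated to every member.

Ibarra: $69,634; Kowalski: $9,285; Lindqvist: $83,560; Delacroix: $32,496; Tam: $46,423; Dube: $4,642

Total profit-interest units = 53.
Raw shares: Ibarra 15/53 × $246,040 = 69,633.96; Kowalski 2/53 × $246,040 = 9,284.53; Lindqvist 18/53 × $246,040 = 83,560.75; Delacroix 7/53 × $246,040 = 32,495.85; Tam 10/53 × $246,040 = 46,422.64; Dube 1/53 × $246,040 = 4,642.26.
After rounding ($1): Ibarra $69,634; Kowalski $9,285; Lindqvist $83,561; Delacroix $32,496; Tam $46,423; Dube $4,642. Sum = $246,041.
Difference $246,040 − $246,041 = −$1 applied to largest allocation (Lindqvist): Lindqvist becomes $83,560.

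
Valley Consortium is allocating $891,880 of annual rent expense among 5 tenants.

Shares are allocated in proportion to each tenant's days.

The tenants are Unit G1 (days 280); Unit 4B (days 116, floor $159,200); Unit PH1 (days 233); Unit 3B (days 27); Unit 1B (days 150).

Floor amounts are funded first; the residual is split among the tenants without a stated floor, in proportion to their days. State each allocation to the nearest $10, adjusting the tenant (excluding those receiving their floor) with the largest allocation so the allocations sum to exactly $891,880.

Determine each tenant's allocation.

Minimums first: Unit 4B $159,200. Balance $732,680.
Balance split over remaining days 690: Unit G1 297,319.42 → $297,320; Unit PH1 247,412.23 → $247,410; Unit 3B 28,670.09 → $28,670; Unit 1B 159,278.26 → $159,280.

Unit G1: $297,320; Unit 4B: $159,200; Unit PH1: $247,410; Unit 3B: $28,670; Unit 1B: $159,280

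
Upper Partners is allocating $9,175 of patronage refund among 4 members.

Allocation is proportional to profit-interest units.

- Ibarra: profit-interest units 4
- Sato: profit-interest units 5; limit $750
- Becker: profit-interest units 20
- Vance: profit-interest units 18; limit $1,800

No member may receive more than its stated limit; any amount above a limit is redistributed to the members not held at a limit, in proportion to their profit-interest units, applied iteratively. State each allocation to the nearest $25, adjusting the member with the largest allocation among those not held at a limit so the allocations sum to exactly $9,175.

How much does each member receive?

Combined profit-interest units = 47.
Pro-rata shares before constraints: Ibarra 780.85; Sato 976.06; Becker 3,904.26; Vance 3,513.83.
Held at cap: Sato ($750), Vance ($1,800); balance $6,625 reallocated over remaining profit-interest units 24.
Redistributed shares: Ibarra 1,104.17 → $1,100; Becker 5,520.83 → $5,525.

Ibarra: $1,100; Sato: $750; Becker: $5,525; Vance: $1,800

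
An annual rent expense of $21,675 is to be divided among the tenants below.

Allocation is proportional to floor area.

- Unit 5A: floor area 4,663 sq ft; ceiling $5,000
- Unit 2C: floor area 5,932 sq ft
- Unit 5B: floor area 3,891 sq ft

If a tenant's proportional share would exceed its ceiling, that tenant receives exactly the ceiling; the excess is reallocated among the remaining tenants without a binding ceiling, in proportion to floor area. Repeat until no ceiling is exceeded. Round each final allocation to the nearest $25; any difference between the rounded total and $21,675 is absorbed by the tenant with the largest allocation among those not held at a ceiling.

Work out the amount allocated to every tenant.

Floor area total: 14,486.
Unconstrained shares: Unit 5A 6,977.12; Unit 2C 8,875.89; Unit 5B 5,822.00.
Capped: Unit 5A ($5,000); remaining pool $16,675 reallocated over remaining floor area 9,823.
Shares after redistribution: Unit 2C 10,069.85 → $10,075; Unit 5B 6,605.15 → $6,600.

Unit 5A: $5,000 | Unit 2C: $10,075 | Unit 5B: $6,600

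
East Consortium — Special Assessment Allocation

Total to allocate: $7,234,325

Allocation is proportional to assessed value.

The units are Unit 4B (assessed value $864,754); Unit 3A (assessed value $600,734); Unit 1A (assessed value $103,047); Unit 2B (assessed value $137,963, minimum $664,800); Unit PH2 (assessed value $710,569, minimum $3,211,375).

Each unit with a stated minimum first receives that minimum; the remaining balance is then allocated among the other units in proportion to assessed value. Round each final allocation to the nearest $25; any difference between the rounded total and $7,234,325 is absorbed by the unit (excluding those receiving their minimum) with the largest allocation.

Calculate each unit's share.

Fund the minimums — Unit 2B $664,800; Unit PH2 $3,211,375. Remaining pool $3,358,150.
Remaining pool split over remaining assessed value 1,568,535: Unit 4B 1,851,392.32 → $1,851,400; Unit 3A 1,286,139.54 → $1,286,150; Unit 1A 220,618.15 → $220,625.
Rounding difference −$25 applied to Unit 4B → $1,851,375.

Unit 4B: $1,851,375 · Unit 3A: $1,286,150 · Unit 1A: $220,625 · Unit 2B: $664,800 · Unit PH2: $3,211,375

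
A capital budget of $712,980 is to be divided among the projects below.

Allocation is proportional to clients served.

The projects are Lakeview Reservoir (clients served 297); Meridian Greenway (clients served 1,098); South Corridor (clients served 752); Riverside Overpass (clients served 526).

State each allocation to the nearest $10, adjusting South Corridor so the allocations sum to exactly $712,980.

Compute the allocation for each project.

Lakeview Reservoir: $79,220 · Meridian Greenway: $292,870 · South Corridor: $200,590 · Riverside Overpass: $140,300

Combined clients served = 2,673.
Unrounded shares: Lakeview Reservoir 297/2,673 × $712,980 = 79,220.00; Meridian Greenway 1,098/2,673 × $712,980 = 292,873.94; South Corridor 752/2,673 × $712,980 = 200,583.97; Riverside Overpass 526/2,673 × $712,980 = 140,302.09.
Rounded to nearest $10: Lakeview Reservoir $79,220; Meridian Greenway $292,870; South Corridor $200,580; Riverside Overpass $140,300. Sum = $712,970.
Difference $712,980 − $712,970 = +$10 applied to South Corridor: South Corridor becomes $200,590.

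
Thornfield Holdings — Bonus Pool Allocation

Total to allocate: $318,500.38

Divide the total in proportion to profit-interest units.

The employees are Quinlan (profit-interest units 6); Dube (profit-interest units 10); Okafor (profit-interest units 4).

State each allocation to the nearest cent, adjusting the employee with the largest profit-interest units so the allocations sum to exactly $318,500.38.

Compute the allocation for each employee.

Sum of profit-interest units: 6 + 10 + 4 = 20.
Pro-rata amounts: Quinlan 95,550.1140; Dube 159,250.1900; Okafor 63,700.0760.
At nearest cent: Quinlan $95,550.11; Dube $159,250.19; Okafor $63,700.08. Sum = $318,500.38.
No rounding difference to absorb.

Quinlan: $95,550.11 | Dube: $159,250.19 | Okafor: $63,700.08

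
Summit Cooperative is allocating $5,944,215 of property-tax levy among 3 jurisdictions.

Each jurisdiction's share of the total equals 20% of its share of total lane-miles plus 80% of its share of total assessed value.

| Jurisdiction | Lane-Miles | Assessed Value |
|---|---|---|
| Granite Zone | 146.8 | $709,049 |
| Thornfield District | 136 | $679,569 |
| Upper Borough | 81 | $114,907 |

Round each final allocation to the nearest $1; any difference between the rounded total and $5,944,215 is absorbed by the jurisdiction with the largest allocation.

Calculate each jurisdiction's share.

Granite Zone: $2,722,311 | Thornfield District: $2,593,779 | Upper Borough: $628,125

Lane-miles total 363.8; assessed value total 1,503,525.
Composite weights (20% lane-miles + 80% assessed value): Granite Zone 0.4580; Thornfield District 0.4364; Upper Borough 0.1057.
Proportional shares: Granite Zone 2,722,311.13; Thornfield District 2,593,778.58; Upper Borough 628,125.29.
At nearest $1: Granite Zone $2,722,311; Thornfield District $2,593,779; Upper Borough $628,125. Sum = $5,944,215.
Rounded total matches; no reconciliation needed.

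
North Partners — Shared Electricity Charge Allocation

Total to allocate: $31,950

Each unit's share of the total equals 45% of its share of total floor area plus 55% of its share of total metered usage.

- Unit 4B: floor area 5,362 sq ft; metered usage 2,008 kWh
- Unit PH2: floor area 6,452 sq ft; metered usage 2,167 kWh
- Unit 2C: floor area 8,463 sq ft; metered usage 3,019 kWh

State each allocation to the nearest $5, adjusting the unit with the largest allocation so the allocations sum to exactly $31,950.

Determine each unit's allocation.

Totals — floor area 20,277, metered usage 7,194.
Combined weights (45% floor area + 55% metered usage): Unit 4B 0.2725; Unit PH2 0.3089; Unit 2C 0.4186.
Raw shares: Unit 4B 8,706.81; Unit PH2 9,868.07; Unit 2C 13,375.12.
After rounding ($5): Unit 4B $8,705; Unit PH2 $9,870; Unit 2C $13,375. Sum = $31,950.
No rounding difference to absorb.

Unit 4B: $8,705 | Unit PH2: $9,870 | Unit 2C: $13,375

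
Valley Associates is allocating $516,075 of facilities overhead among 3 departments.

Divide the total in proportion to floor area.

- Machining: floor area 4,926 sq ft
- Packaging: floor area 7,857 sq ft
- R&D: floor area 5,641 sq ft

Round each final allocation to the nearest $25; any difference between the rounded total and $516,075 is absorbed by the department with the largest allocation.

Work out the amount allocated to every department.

Sum of floor area: 18,424.
Unrounded shares: Machining 4,926/18,424 × $516,075 = 137,982.28; Packaging 7,857/18,424 × $516,075 = 220,082.57; R&D 5,641/18,424 × $516,075 = 158,010.15.
At nearest $25: Machining $137,975; Packaging $220,075; R&D $158,000. Sum = $516,050.
Difference $516,075 − $516,050 = +$25 applied to largest allocation (Packaging): Packaging becomes $220,100.

Machining: $137,975 · Packaging: $220,100 · R&D: $158,000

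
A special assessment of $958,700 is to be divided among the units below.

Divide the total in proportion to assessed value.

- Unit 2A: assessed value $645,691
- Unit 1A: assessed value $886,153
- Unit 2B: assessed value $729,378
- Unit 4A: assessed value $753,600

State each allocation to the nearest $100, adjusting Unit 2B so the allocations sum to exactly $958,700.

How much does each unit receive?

Sum of assessed value: 3,014,822.
Unrounded shares: Unit 2A 645,691/3,014,822 × $958,700 = 205,326.87; Unit 1A 886,153/3,014,822 × $958,700 = 281,792.72; Unit 2B 729,378/3,014,822 × $958,700 = 231,938.96; Unit 4A 753,600/3,014,822 × $958,700 = 239,641.45.
Rounded to nearest $100: Unit 2A $205,300; Unit 1A $281,800; Unit 2B $231,900; Unit 4A $239,600. Sum = $958,600.
Difference $958,700 − $958,600 = +$100 applied to Unit 2B: Unit 2B becomes $232,000.

Unit 2A: $205,300 | Unit 1A: $281,800 | Unit 2B: $232,000 | Unit 4A: $239,600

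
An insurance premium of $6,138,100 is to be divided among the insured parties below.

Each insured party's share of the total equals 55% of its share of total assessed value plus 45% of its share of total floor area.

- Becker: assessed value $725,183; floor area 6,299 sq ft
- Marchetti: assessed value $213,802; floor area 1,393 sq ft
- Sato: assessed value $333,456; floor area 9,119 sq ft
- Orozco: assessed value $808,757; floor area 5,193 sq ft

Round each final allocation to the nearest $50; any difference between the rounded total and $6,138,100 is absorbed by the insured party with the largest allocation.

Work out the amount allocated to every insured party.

Becker: $1,967,100; Marchetti: $521,650; Sato: $1,685,600; Orozco: $1,963,750

Totals — assessed value 2,081,198, floor area 22,004.
Blended shares (55% assessed value + 45% floor area): Becker 0.3205; Marchetti 0.0850; Sato 0.2746; Orozco 0.3199.
Pro-rata amounts: Becker 1,967,043.15; Marchetti 521,674.92; Sato 1,685,606.96; Orozco 1,963,774.97.
After rounding ($50): Becker $1,967,050; Marchetti $521,650; Sato $1,685,600; Orozco $1,963,750. Sum = $6,138,050.
Difference $6,138,100 − $6,138,050 = +$50 applied to largest allocation (Becker): Becker becomes $1,967,100.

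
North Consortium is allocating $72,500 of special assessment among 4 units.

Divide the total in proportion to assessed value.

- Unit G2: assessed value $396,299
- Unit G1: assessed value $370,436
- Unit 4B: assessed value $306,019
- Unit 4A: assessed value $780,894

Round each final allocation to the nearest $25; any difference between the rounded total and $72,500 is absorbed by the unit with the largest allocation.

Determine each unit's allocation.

Combined assessed value = 1,853,648.
Proportional shares: Unit G2 396,299/1,853,648 × $72,500 = 15,500.07; Unit G1 370,436/1,853,648 × $72,500 = 14,488.52; Unit 4B 306,019/1,853,648 × $72,500 = 11,969.03; Unit 4A 780,894/1,853,648 × $72,500 = 30,542.38.
After rounding ($25): Unit G2 $15,500; Unit G1 $14,500; Unit 4B $11,975; Unit 4A $30,550. Sum = $72,525.
Difference $72,500 − $72,525 = −$25 applied to largest allocation (Unit 4A): Unit 4A becomes $30,525.

Unit G2: $15,500 | Unit G1: $14,500 | Unit 4B: $11,975 | Unit 4A: $30,525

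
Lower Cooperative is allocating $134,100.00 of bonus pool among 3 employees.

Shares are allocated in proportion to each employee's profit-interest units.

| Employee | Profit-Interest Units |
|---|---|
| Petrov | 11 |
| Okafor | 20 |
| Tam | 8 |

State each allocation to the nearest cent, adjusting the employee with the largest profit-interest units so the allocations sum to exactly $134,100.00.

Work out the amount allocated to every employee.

Petrov: $37,823.08 · Okafor: $68,769.23 · Tam: $27,507.69

Combined profit-interest units = 11 + 20 + 8 = 39.
Proportional shares: Petrov 37,823.0769; Okafor 68,769.2308; Tam 27,507.6923.
After rounding (cent): Petrov $37,823.08; Okafor $68,769.23; Tam $27,507.69. Sum = $134,100.00.
Sum already equals the total — no adjustment.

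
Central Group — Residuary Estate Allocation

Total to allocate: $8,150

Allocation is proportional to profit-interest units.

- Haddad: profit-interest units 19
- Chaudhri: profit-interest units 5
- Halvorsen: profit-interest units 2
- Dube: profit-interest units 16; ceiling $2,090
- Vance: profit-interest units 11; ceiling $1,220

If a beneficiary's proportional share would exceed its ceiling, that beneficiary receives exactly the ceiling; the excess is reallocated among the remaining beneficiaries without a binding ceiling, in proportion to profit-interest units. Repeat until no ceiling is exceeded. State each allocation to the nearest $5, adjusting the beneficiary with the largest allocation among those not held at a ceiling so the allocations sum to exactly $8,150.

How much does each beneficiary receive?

Profit-interest units total: 53.
Pro-rata shares before constraints: Haddad 2,921.70; Chaudhri 768.87; Halvorsen 307.55; Dube 2,460.38; Vance 1,691.51.
Capped: Dube ($2,090), Vance ($1,220); balance $4,840 reallocated over remaining profit-interest units 26.
Redistributed shares: Haddad 3,536.92 → $3,535; Chaudhri 930.77 → $930; Halvorsen 372.31 → $370.
Rounding difference +$5 applied to Haddad → $3,540.

Haddad: $3,540 | Chaudhri: $930 | Halvorsen: $370 | Dube: $2,090 | Vance: $1,220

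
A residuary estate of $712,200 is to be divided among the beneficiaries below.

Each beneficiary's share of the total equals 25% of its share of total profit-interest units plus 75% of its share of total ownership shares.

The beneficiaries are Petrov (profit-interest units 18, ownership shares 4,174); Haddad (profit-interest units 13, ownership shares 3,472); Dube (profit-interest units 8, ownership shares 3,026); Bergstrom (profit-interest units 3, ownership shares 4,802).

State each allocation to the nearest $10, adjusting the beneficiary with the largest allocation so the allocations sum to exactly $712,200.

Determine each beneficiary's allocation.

Petrov: $220,390 · Haddad: $174,960 · Dube: $138,370 · Bergstrom: $178,480

Totals — profit-interest units 42, ownership shares 15,474.
Blended shares (25% profit-interest units + 75% ownership shares): Petrov 0.3094; Haddad 0.2457; Dube 0.1943; Bergstrom 0.2506.
Raw shares: Petrov 220,390.26; Haddad 174,961.35; Dube 138,369.37; Bergstrom 178,479.02.
At nearest $10: Petrov $220,390; Haddad $174,960; Dube $138,370; Bergstrom $178,480. Sum = $712,200.
Sum already equals the total — no adjustment.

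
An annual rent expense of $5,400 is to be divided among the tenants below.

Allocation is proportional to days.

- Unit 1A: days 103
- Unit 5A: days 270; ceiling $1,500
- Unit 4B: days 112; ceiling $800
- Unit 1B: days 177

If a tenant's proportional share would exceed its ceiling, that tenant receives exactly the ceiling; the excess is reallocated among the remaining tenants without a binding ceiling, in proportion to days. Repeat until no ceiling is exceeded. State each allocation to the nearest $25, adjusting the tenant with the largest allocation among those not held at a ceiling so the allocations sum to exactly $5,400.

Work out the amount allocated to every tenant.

Unit 1A: $1,150 | Unit 5A: $1,500 | Unit 4B: $800 | Unit 1B: $1,950

Days total: 662.
Unconstrained shares: Unit 1A 840.18; Unit 5A 2,202.42; Unit 4B 913.60; Unit 1B 1,443.81.
Held at cap: Unit 5A ($1,500), Unit 4B ($800); residual $3,100 reallocated over remaining days 280.
Redistributed shares: Unit 1A 1,140.36 → $1,150; Unit 1B 1,959.64 → $1,950.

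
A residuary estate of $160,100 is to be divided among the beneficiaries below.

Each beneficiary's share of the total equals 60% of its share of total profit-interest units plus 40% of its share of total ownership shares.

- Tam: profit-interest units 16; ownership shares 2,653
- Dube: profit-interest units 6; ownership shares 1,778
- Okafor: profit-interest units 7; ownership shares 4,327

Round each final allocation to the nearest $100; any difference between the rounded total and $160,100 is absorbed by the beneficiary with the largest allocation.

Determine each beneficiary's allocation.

Totals — profit-interest units 29, ownership shares 8,758.
Composite weights (60% profit-interest units + 40% ownership shares): Tam 0.4522; Dube 0.2053; Okafor 0.3425.
Proportional shares: Tam 72,397.81; Dube 32,875.52; Okafor 54,826.66.
At nearest $100: Tam $72,400; Dube $32,900; Okafor $54,800. Sum = $160,100.
Sum already equals the total — no adjustment.

Tam: $72,400; Dube: $32,900; Okafor: $54,800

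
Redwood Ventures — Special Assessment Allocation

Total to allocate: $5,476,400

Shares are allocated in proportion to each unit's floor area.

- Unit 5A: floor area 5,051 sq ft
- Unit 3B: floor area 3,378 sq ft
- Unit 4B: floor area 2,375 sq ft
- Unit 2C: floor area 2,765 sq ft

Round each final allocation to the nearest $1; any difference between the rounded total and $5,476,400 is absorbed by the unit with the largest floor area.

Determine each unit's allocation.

Floor area total: 13,569.
Unrounded shares: Unit 5A 5,051/13,569 × $5,476,400 = 2,038,565.58; Unit 3B 3,378/13,569 × $5,476,400 = 1,363,348.75; Unit 4B 2,375/13,569 × $5,476,400 = 958,541.53; Unit 2C 2,765/13,569 × $5,476,400 = 1,115,944.14.
At nearest $1: Unit 5A $2,038,566; Unit 3B $1,363,349; Unit 4B $958,542; Unit 2C $1,115,944. Sum = $5,476,401.
Difference $5,476,400 − $5,476,401 = −$1 applied to largest floor area (Unit 5A): Unit 5A becomes $2,038,565.

Unit 5A: $2,038,565 | Unit 3B: $1,363,349 | Unit 4B: $958,542 | Unit 2C: $1,115,944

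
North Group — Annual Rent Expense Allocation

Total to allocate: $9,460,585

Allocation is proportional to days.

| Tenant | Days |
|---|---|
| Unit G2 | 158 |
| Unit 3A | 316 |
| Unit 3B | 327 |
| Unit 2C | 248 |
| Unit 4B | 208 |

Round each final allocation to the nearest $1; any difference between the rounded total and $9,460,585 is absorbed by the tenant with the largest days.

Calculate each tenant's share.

Unit G2: $1,189,159; Unit 3A: $2,378,317; Unit 3B: $2,461,106; Unit 2C: $1,866,528; Unit 4B: $1,565,475

Combined days = 158 + 316 + 327 + 248 + 208 = 1,257.
Pro-rata amounts: Unit G2 1,189,158.66; Unit 3A 2,378,317.31; Unit 3B 2,461,106.84; Unit 2C 1,866,527.51; Unit 4B 1,565,474.69.
At nearest $1: Unit G2 $1,189,159; Unit 3A $2,378,317; Unit 3B $2,461,107; Unit 2C $1,866,528; Unit 4B $1,565,475. Sum = $9,460,586.
Difference $9,460,585 − $9,460,586 = −$1 applied to largest days (Unit 3B): Unit 3B becomes $2,461,106.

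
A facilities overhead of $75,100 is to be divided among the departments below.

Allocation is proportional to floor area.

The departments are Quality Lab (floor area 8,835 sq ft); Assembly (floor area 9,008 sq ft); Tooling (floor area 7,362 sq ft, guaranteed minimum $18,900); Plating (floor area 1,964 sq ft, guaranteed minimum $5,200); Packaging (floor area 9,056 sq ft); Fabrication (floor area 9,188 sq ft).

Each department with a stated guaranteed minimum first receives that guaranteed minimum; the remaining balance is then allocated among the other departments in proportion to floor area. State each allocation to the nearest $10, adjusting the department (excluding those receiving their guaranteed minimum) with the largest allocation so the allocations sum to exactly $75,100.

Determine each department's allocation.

Fund the minimums — Tooling $18,900; Plating $5,200. Remaining pool $51,000.
Remaining pool split over remaining floor area 36,087: Quality Lab 12,486.08 → $12,490; Assembly 12,730.57 → $12,730; Packaging 12,798.40 → $12,800; Fabrication 12,984.95 → $12,980.

Quality Lab: $12,490; Assembly: $12,730; Tooling: $18,900; Plating: $5,200; Packaging: $12,800; Fabrication: $12,980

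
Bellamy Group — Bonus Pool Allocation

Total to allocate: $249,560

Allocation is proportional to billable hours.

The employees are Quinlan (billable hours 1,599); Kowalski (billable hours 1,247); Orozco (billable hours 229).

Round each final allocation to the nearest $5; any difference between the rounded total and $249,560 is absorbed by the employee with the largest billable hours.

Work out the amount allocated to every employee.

Quinlan: $129,770; Kowalski: $101,205; Orozco: $18,585

Billable hours total: 1,599 + 1,247 + 229 = 3,075.
Unrounded shares: Quinlan 129,771.20; Kowalski 101,203.68; Orozco 18,585.12.
Rounded to nearest $5: Quinlan $129,770; Kowalski $101,205; Orozco $18,585. Sum = $249,560.
No rounding difference to absorb.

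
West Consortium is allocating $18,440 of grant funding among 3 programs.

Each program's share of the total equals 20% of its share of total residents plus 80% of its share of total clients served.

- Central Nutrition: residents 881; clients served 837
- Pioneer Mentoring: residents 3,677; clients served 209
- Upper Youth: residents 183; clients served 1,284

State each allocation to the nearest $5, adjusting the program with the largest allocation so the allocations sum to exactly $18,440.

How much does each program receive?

Central Nutrition: $5,985; Pioneer Mentoring: $4,185; Upper Youth: $8,270

Residents total 4,741; clients served total 2,330.
Combined weights (20% residents + 80% clients served): Central Nutrition 0.3245; Pioneer Mentoring 0.2269; Upper Youth 0.4486.
Unrounded shares: Central Nutrition 5,984.65; Pioneer Mentoring 4,183.57; Upper Youth 8,271.78.
Rounded to nearest $5: Central Nutrition $5,985; Pioneer Mentoring $4,185; Upper Youth $8,270. Sum = $18,440.
Sum already equals the total — no adjustment.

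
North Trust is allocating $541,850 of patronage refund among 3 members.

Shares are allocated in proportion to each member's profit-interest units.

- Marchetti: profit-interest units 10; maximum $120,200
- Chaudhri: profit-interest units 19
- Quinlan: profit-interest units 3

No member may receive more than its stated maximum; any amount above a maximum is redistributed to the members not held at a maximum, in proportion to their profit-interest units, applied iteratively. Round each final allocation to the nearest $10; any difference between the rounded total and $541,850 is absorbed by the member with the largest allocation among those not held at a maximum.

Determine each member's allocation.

Sum of profit-interest units: 32.
Unconstrained shares: Marchetti 169,328.12; Chaudhri 321,723.44; Quinlan 50,798.44.
Capped: Marchetti ($120,200); balance $421,650 reallocated over remaining profit-interest units 22.
Redistributed shares: Chaudhri 364,152.27 → $364,150; Quinlan 57,497.73 → $57,500.

Marchetti: $120,200 · Chaudhri: $364,150 · Quinlan: $57,500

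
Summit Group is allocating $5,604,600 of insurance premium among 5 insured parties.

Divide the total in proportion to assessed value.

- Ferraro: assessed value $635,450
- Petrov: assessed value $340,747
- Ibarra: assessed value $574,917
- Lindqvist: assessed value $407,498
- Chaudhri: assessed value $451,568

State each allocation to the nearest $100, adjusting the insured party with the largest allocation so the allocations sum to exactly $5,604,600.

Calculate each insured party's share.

Ferraro: $1,477,600 · Petrov: $792,400 · Ibarra: $1,336,900 · Lindqvist: $947,600 · Chaudhri: $1,050,100

Total assessed value = 2,410,180.
Proportional shares: Ferraro 635,450/2,410,180 × $5,604,600 = 1,477,666.84; Petrov 340,747/2,410,180 × $5,604,600 = 792,368.47; Ibarra 574,917/2,410,180 × $5,604,600 = 1,336,904.22; Lindqvist 407,498/2,410,180 × $5,604,600 = 947,590.34; Chaudhri 451,568/2,410,180 × $5,604,600 = 1,050,070.12.
At nearest $100: Ferraro $1,477,700; Petrov $792,400; Ibarra $1,336,900; Lindqvist $947,600; Chaudhri $1,050,100. Sum = $5,604,700.
Difference $5,604,600 − $5,604,700 = −$100 applied to largest allocation (Ferraro): Ferraro becomes $1,477,600.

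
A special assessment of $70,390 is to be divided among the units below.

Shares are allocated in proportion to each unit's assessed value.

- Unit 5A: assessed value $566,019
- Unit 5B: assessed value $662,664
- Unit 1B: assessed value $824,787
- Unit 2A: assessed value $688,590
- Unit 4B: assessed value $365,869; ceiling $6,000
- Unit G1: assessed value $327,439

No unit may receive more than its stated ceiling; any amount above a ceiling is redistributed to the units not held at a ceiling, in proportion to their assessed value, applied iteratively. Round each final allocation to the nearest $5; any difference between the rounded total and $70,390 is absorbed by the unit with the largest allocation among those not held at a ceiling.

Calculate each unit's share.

Unit 5A: $11,875 · Unit 5B: $13,900 · Unit 1B: $17,300 · Unit 2A: $14,445 · Unit 4B: $6,000 · Unit G1: $6,870

Total assessed value = 3,435,368.
Unconstrained shares: Unit 5A 11,597.62; Unit 5B 13,577.85; Unit 1B 16,899.72; Unit 2A 14,109.07; Unit 4B 7,496.58; Unit G1 6,709.16.
Capped: Unit 4B ($6,000); balance $64,390 reallocated over remaining assessed value 3,069,499.
Shares after redistribution: Unit 5A 11,873.59 → $11,875; Unit 5B 13,900.94 → $13,900; Unit 1B 17,301.86 → $17,300; Unit 2A 14,444.80 → $14,445; Unit G1 6,868.81 → $6,870.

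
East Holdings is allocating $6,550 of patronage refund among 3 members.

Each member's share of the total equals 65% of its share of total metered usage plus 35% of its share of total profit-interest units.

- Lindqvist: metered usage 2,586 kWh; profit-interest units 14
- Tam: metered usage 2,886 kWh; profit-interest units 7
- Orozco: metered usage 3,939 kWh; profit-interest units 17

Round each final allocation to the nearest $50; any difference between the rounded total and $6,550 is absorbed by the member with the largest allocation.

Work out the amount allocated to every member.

Lindqvist: $2,000; Tam: $1,750; Orozco: $2,800

Metered usage total 9,411; profit-interest units total 38.
Combined weights (65% metered usage + 35% profit-interest units): Lindqvist 0.3076; Tam 0.2638; Orozco 0.4286.
Unrounded shares: Lindqvist 2,014.50; Tam 1,727.92; Orozco 2,807.58.
At nearest $50: Lindqvist $2,000; Tam $1,750; Orozco $2,800. Sum = $6,550.
Sum already equals the total — no adjustment.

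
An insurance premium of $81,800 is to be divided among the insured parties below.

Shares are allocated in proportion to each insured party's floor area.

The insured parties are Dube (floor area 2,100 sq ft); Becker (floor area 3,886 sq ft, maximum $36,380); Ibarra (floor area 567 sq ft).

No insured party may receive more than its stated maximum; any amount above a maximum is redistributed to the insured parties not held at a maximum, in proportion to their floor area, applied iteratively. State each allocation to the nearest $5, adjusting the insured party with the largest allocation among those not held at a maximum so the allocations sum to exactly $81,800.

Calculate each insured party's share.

Floor area total: 6,553.
Unconstrained shares: Dube 26,213.95; Becker 48,508.29; Ibarra 7,077.77.
Capped: Becker ($36,380); remaining pool $45,420 reallocated over remaining floor area 2,667.
Redistributed shares: Dube 35,763.78 → $35,765; Ibarra 9,656.22 → $9,655.

Dube: $35,765; Becker: $36,380; Ibarra: $9,655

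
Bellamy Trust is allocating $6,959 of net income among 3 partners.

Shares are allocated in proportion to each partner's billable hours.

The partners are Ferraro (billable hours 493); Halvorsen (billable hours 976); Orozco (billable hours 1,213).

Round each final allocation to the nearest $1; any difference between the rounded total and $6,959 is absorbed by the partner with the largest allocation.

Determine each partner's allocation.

Combined billable hours = 2,682.
Pro-rata amounts: Ferraro 493/2,682 × $6,959 = 1,279.19; Halvorsen 976/2,682 × $6,959 = 2,532.43; Orozco 1,213/2,682 × $6,959 = 3,147.38.
At nearest $1: Ferraro $1,279; Halvorsen $2,532; Orozco $3,147. Sum = $6,958.
Difference $6,959 − $6,958 = +$1 applied to largest allocation (Orozco): Orozco becomes $3,148.

Ferraro: $1,279; Halvorsen: $2,532; Orozco: $3,148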